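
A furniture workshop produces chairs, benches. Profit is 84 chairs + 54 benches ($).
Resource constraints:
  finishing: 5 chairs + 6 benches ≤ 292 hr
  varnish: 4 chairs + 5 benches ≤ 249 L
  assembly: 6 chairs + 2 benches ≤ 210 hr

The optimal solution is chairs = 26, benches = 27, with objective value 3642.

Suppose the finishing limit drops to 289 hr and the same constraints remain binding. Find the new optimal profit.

3624

Binding: finishing and assembly. Non-binding: varnish (10 unused).
Slack constraints have shadow price 0 (complementary slackness).
Dual feasibility on the basic columns requires 5·y_finishing + 6·y_assembly = 84, 6·y_finishing + 2·y_assembly = 54.
This yields shadow prices y_finishing = 6, y_assembly = 9.
Δz = y_finishing·Δb = 6 × (-3) = -18, so new z* = 3642 − 18 = 3624.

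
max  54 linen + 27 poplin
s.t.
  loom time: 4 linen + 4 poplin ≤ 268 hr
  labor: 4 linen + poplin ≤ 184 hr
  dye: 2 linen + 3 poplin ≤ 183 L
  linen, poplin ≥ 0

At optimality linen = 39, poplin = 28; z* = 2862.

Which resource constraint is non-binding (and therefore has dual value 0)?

dye

loom time: 268/268 (binding)
labor: 184/184 (binding)
dye: 162/183 (slack 21)
By complementary slackness, a constraint with positive slack has shadow price 0 → dye.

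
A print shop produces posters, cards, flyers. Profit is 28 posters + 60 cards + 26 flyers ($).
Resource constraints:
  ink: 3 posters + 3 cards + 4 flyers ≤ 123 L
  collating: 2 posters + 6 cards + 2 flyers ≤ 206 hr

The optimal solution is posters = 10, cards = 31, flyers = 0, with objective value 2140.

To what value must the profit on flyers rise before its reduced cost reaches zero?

Check each constraint at x*: ink 123/123 (tight); collating 206/206 (tight).
From A_Bᵀ y = c: 3·y_ink + 2·y_collating = 28; 3·y_ink + 6·y_collating = 60.
→ y_ink = 4 and y_collating = 8.
flyers enters the basis when its profit ≥ yᵀa₃ = 4·4 + 8·2 = 32.

32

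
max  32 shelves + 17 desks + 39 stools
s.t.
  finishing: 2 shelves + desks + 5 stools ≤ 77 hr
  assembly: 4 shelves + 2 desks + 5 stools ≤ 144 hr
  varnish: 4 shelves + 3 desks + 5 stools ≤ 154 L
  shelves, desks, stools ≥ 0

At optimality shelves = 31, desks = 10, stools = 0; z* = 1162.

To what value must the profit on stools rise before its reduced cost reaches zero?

40

Binding: assembly and varnish. Non-binding: finishing (5 unused).
Slack constraints have shadow price 0 (complementary slackness).
The binding rows give the dual system: 4·y_assembly + 4·y_varnish = 32 and 2·y_assembly + 3·y_varnish = 17.
Solving: y_assembly = 7, y_varnish = 1.
stools enters the basis when its profit ≥ yᵀa₃ = 7·5 + 1·5 = 40.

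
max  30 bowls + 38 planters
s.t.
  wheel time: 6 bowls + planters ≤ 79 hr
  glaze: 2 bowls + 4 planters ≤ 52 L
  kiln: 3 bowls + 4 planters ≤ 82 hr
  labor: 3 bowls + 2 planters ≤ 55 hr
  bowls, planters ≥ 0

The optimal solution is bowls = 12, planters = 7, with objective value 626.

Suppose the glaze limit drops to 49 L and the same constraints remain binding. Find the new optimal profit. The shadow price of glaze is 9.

Δb = -3, so new z* = 626 + (9)·(-3) = 626 − 27 = 599.

599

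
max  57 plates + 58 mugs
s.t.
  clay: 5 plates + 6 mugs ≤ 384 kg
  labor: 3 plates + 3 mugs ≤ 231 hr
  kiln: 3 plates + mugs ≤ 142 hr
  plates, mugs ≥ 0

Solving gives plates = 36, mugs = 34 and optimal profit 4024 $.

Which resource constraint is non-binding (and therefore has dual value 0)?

clay: 384/384 (binding)
labor: 210/231 (slack 21)
kiln: 142/142 (binding)
By complementary slackness, a constraint with positive slack has shadow price 0 → labor.

labor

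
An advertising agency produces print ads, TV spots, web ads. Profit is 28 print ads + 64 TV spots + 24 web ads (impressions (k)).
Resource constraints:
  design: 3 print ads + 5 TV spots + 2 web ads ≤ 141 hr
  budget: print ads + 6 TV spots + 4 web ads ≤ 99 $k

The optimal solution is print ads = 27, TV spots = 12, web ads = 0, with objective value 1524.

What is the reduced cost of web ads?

Both design and budget are binding at x*.
The binding rows give the dual system: 3·y_design + 1·y_budget = 28 and 5·y_design + 6·y_budget = 64.
This yields shadow prices y_design = 8, y_budget = 4.
Reduced cost of web ads: c₃ − yᵀa₃ = 24 − (8·2 + 4·4) = 24 − 32 = -8.

-8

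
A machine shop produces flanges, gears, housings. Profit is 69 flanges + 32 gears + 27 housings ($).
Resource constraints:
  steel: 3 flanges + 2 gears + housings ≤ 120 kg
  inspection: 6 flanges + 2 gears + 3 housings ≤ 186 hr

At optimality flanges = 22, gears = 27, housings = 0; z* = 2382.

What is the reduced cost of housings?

At the optimum: steel uses 120 of 120 (binding); inspection uses 186 of 186 (binding).
From A_Bᵀ y = c: 3·y_steel + 6·y_inspection = 69; 2·y_steel + 2·y_inspection = 32.
This yields shadow prices y_steel = 9, y_inspection = 7.
Reduced cost of housings: c₃ − yᵀa₃ = 27 − (9·1 + 7·3) = 27 − 30 = -3.

-3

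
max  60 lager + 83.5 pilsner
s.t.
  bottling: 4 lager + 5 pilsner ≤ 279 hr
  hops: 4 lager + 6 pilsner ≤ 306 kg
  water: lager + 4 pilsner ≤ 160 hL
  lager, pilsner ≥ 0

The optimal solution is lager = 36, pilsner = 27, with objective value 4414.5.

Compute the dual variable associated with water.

0

Binding: bottling and hops. Non-binding: water (16 unused).
Slack constraints have shadow price 0 (complementary slackness).
Dual feasibility on the basic columns requires 4·y_bottling + 4·y_hops = 60, 5·y_bottling + 6·y_hops = 83.5.
This yields shadow prices y_bottling = 6.5, y_hops = 8.5.
Shadow price of water = 0.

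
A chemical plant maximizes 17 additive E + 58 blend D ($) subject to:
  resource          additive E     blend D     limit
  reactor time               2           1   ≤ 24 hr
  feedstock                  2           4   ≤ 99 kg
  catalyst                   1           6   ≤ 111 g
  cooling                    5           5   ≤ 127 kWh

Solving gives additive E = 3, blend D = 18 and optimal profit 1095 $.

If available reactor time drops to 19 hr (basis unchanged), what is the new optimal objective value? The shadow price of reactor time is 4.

Δb = -5, so new z* = 1095 + (4)·(-5) = 1095 − 20 = 1075.

1075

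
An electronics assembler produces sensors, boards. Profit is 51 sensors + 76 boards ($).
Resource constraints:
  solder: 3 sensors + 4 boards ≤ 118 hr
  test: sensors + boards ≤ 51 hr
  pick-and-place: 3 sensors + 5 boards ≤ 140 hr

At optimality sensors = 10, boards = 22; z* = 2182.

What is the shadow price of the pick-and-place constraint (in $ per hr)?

8

At the optimum: solder uses 118 of 118 (binding); test uses 32 of 51 (slack = 19); pick-and-place uses 140 of 140 (binding).
Slack constraints have shadow price 0 (complementary slackness).
From A_Bᵀ y = c: 3·y_solder + 3·y_pick-and-place = 51; 4·y_solder + 5·y_pick-and-place = 76.
→ y_solder = 9 and y_pick-and-place = 8.
Shadow price of pick-and-place = 8.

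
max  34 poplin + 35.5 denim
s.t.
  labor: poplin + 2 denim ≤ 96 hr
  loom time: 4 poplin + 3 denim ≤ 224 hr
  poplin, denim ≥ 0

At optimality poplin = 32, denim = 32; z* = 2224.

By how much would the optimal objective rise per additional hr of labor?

Check each constraint at x*: labor 96/96 (tight); loom time 224/224 (tight).
The binding rows give the dual system: 1·y_labor + 4·y_loom time = 34 and 2·y_labor + 3·y_loom time = 35.5.
This yields shadow prices y_labor = 8, y_loom time = 6.5.
Shadow price of labor = 8.

8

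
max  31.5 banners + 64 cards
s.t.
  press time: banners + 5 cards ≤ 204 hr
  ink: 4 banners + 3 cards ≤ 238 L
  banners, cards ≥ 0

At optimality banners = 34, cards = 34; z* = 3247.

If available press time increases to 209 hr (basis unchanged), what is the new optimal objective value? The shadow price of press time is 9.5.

Δb = 5, so new z* = 3247 + (9.5)·(5) = 3247 + 47.5 = 3294.5.

3294.5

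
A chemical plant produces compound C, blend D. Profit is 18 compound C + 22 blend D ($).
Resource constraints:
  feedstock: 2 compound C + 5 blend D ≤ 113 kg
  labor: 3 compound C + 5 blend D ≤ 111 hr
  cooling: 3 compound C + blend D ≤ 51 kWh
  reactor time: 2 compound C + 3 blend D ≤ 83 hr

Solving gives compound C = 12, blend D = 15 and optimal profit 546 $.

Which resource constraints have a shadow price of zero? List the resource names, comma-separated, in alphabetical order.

feedstock, reactor time

feedstock: 99/113 (slack 14)
labor: 111/111 (binding)
cooling: 51/51 (binding)
reactor time: 69/83 (slack 14)
By complementary slackness, a constraint with positive slack has shadow price 0 → feedstock, reactor time.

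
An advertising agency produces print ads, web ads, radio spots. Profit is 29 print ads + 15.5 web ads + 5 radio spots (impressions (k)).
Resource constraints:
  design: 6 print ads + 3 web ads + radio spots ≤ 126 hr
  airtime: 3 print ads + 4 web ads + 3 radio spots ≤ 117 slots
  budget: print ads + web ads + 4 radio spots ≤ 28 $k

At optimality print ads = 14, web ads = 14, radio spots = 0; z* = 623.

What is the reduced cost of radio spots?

At the optimum: design uses 126 of 126 (binding); airtime uses 98 of 117 (slack = 19); budget uses 28 of 28 (binding).
Since airtime is not tight, its dual is 0.
From A_Bᵀ y = c: 6·y_design + 1·y_budget = 29; 3·y_design + 1·y_budget = 15.5.
→ y_design = 4.5 and y_budget = 2.
Reduced cost of radio spots: c₃ − yᵀa₃ = 5 − (4.5·1 + 2·4) = 5 − 12.5 = -7.5.

-7.5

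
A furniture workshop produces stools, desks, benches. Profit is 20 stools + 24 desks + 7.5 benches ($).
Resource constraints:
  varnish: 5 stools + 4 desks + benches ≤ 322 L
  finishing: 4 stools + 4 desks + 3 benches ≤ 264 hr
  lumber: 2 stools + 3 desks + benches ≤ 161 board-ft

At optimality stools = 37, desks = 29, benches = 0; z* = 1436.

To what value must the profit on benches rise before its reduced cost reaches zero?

13

At the optimum: varnish uses 301 of 322 (slack = 21); finishing uses 264 of 264 (binding); lumber uses 161 of 161 (binding).
Since varnish is not tight, its dual is 0.
Dual feasibility on the basic columns requires 4·y_finishing + 2·y_lumber = 20, 4·y_finishing + 3·y_lumber = 24.
This yields shadow prices y_finishing = 3, y_lumber = 4.
benches enters the basis when its profit ≥ yᵀa₃ = 3·3 + 4·1 = 13.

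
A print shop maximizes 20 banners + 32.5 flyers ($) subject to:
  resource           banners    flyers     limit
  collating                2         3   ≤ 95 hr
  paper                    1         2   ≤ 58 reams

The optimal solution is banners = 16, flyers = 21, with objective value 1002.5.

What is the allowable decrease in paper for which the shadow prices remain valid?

10.5

Binding constraints: collating, paper. The basis is B = [[2,3],[1,2]] with det 1.
Per unit decrease in paper, x* moves by d = (3, -2).
The basis stays optimal until flyers reaches 0; allowable decrease = 10.5 reams.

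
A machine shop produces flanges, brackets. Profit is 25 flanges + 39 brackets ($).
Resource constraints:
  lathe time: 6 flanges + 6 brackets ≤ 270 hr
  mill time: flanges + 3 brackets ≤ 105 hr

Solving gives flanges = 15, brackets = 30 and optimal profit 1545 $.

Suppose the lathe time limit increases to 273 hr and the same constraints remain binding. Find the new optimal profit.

Both lathe time and mill time are binding at x*.
Dual feasibility on the basic columns requires 6·y_lathe time + 1·y_mill time = 25, 6·y_lathe time + 3·y_mill time = 39.
→ y_lathe time = 3 and y_mill time = 7.
Δz = y_lathe time·Δb = 3 × (3) = 9, so new z* = 1545 + 9 = 1554.

1554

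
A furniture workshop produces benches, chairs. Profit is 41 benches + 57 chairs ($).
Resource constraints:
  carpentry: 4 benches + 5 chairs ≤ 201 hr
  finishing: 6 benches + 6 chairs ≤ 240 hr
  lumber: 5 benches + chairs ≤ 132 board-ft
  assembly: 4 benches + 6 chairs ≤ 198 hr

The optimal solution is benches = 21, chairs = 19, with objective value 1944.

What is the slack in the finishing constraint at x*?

0

finishing used = 6·21 + 6·19 = 240; slack = 240 − 240 = 0.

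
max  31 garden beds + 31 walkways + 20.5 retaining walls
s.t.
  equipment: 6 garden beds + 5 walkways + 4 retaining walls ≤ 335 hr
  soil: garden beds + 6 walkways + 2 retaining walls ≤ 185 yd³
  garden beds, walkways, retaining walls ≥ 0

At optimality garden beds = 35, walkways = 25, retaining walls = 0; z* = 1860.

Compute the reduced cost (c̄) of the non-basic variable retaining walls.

Both equipment and soil are binding at x*.
The binding rows give the dual system: 6·y_equipment + 1·y_soil = 31 and 5·y_equipment + 6·y_soil = 31.
→ y_equipment = 5 and y_soil = 1.
Reduced cost of retaining walls: c₃ − yᵀa₃ = 20.5 − (5·4 + 1·2) = 20.5 − 22 = -1.5.

-1.5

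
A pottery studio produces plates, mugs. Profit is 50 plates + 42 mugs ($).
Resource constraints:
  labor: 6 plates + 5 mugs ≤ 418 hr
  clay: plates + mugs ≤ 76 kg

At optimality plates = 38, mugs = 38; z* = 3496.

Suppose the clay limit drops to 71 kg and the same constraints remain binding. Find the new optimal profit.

3486

At the optimum: labor uses 418 of 418 (binding); clay uses 76 of 76 (binding).
From A_Bᵀ y = c: 6·y_labor + 1·y_clay = 50; 5·y_labor + 1·y_clay = 42.
This yields shadow prices y_labor = 8, y_clay = 2.
Δz = y_clay·Δb = 2 × (-5) = -10, so new z* = 3496 − 10 = 3486.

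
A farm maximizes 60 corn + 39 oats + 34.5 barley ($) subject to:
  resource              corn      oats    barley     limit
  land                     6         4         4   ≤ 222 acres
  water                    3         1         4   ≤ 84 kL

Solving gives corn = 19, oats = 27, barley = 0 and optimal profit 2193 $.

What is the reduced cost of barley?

Both land and water are binding at x*.
From A_Bᵀ y = c: 6·y_land + 3·y_water = 60; 4·y_land + 1·y_water = 39.
Solving: y_land = 9.5, y_water = 1.
Reduced cost of barley: c₃ − yᵀa₃ = 34.5 − (9.5·4 + 1·4) = 34.5 − 42 = -7.5.

-7.5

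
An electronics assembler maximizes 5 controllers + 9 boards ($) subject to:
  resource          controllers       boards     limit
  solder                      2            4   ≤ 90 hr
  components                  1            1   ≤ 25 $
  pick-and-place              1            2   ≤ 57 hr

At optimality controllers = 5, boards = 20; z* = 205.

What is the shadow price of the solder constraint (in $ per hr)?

At the optimum: solder uses 90 of 90 (binding); components uses 25 of 25 (binding); pick-and-place uses 45 of 57 (slack = 12).
Since pick-and-place is not tight, its dual is 0.
From A_Bᵀ y = c: 2·y_solder + 1·y_components = 5; 4·y_solder + 1·y_components = 9.
→ y_solder = 2 and y_components = 1.
Shadow price of solder = 2.

2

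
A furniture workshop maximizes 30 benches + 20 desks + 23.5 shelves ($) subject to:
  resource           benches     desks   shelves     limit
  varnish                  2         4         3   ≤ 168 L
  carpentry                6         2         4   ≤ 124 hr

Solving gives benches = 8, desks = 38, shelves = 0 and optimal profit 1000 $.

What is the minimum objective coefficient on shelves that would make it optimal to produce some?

At the optimum: varnish uses 168 of 168 (binding); carpentry uses 124 of 124 (binding).
Dual feasibility on the basic columns requires 2·y_varnish + 6·y_carpentry = 30, 4·y_varnish + 2·y_carpentry = 20.
Solving: y_varnish = 3, y_carpentry = 4.
shelves enters the basis when its profit ≥ yᵀa₃ = 3·3 + 4·4 = 25.

25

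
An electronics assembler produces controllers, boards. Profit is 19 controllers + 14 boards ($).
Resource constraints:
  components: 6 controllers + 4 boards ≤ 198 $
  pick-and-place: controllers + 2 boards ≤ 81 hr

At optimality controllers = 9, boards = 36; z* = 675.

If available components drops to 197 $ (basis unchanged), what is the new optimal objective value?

672

Both components and pick-and-place are binding at x*.
The binding rows give the dual system: 6·y_components + 1·y_pick-and-place = 19 and 4·y_components + 2·y_pick-and-place = 14.
Solving: y_components = 3, y_pick-and-place = 1.
Δz = y_components·Δb = 3 × (-1) = -3, so new z* = 675 − 3 = 672.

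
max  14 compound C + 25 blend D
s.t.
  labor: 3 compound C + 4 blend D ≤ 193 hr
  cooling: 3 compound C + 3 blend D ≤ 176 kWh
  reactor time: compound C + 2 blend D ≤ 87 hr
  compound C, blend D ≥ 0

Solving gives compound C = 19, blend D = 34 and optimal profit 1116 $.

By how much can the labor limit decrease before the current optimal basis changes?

Binding constraints: labor, reactor time. The basis is B = [[3,4],[1,2]] with det 2.
Per unit decrease in labor, x* moves by d = (-1, 0.5).
The basis stays optimal until compound C reaches 0; allowable decrease = 19 hr.

19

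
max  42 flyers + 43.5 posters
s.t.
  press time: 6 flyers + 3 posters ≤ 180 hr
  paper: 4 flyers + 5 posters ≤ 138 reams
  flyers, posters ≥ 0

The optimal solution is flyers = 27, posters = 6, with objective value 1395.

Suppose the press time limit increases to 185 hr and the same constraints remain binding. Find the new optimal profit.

Check each constraint at x*: press time 180/180 (tight); paper 138/138 (tight).
From A_Bᵀ y = c: 6·y_press time + 4·y_paper = 42; 3·y_press time + 5·y_paper = 43.5.
→ y_press time = 2 and y_paper = 7.5.
Δz = y_press time·Δb = 2 × (5) = 10, so new z* = 1395 + 10 = 1405.

1405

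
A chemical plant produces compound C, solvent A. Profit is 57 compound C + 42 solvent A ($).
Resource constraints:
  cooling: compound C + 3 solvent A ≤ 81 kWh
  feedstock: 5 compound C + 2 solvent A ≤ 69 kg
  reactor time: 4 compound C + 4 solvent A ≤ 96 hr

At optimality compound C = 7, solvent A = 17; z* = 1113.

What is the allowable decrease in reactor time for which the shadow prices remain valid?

40.8

Binding constraints: feedstock, reactor time. The basis is B = [[5,2],[4,4]] with det 12.
Per unit decrease in reactor time, x* moves by d = (0.1667, -0.4167).
The basis stays optimal until solvent A reaches 0; allowable decrease = 40.8 hr.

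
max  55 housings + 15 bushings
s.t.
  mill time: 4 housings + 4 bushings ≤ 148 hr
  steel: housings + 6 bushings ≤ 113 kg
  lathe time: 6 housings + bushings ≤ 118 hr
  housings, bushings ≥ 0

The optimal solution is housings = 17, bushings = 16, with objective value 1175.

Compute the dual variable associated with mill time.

0

Binding: steel and lathe time. Non-binding: mill time (16 unused).
By complementary slackness, y = 0 for the non-binding constraint.
The binding rows give the dual system: 1·y_steel + 6·y_lathe time = 55 and 6·y_steel + 1·y_lathe time = 15.
→ y_steel = 1 and y_lathe time = 9.
Shadow price of mill time = 0.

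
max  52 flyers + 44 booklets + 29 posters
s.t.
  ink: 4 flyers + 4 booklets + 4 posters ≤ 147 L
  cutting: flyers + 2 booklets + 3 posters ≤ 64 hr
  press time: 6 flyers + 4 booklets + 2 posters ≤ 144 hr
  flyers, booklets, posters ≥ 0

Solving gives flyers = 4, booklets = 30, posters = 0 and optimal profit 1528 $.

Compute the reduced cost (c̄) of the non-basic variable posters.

At the optimum: ink uses 136 of 147 (slack = 11); cutting uses 64 of 64 (binding); press time uses 144 of 144 (binding).
Since ink is not tight, its dual is 0.
The binding rows give the dual system: 1·y_cutting + 6·y_press time = 52 and 2·y_cutting + 4·y_press time = 44.
Solving: y_cutting = 7, y_press time = 7.5.
Reduced cost of posters: c₃ − yᵀa₃ = 29 − (7·3 + 7.5·2) = 29 − 36 = -7.

-7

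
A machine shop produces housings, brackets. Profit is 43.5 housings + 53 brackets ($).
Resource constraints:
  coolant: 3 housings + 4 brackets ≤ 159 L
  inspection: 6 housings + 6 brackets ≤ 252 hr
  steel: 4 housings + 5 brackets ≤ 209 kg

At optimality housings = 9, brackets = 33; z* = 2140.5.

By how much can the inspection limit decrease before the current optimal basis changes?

Binding constraints: coolant, inspection. The basis is B = [[3,4],[6,6]] with det -6.
Per unit decrease in inspection, x* moves by d = (-0.6667, 0.5).
The basis stays optimal until housings reaches 0; allowable decrease = 13.5 hr.

13.5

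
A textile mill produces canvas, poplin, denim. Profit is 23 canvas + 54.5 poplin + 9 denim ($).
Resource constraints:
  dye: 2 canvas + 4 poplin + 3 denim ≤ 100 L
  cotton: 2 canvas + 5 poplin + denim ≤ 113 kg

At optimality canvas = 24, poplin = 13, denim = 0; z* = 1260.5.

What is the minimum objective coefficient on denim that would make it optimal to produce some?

At the optimum: dye uses 100 of 100 (binding); cotton uses 113 of 113 (binding).
From A_Bᵀ y = c: 2·y_dye + 2·y_cotton = 23; 4·y_dye + 5·y_cotton = 54.5.
This yields shadow prices y_dye = 3, y_cotton = 8.5.
denim enters the basis when its profit ≥ yᵀa₃ = 3·3 + 8.5·1 = 17.5.

17.5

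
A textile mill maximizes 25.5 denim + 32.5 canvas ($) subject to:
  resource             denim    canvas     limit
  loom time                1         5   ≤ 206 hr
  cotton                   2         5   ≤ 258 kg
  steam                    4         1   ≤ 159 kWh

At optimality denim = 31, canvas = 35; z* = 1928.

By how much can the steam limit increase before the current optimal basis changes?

Binding constraints: loom time, steam. The basis is B = [[1,5],[4,1]] with det -19.
Per unit increase in steam, x* moves by d = (0.2632, -0.0526).
The basis stays optimal until cotton becomes binding; allowable increase = 79.8 kWh.

79.8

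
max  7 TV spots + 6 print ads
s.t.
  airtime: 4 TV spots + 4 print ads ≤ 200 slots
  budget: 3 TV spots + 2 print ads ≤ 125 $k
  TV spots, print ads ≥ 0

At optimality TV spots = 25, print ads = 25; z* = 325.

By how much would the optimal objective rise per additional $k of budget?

1

Check each constraint at x*: airtime 200/200 (tight); budget 125/125 (tight).
From A_Bᵀ y = c: 4·y_airtime + 3·y_budget = 7; 4·y_airtime + 2·y_budget = 6.
This yields shadow prices y_airtime = 1, y_budget = 1.
Shadow price of budget = 1.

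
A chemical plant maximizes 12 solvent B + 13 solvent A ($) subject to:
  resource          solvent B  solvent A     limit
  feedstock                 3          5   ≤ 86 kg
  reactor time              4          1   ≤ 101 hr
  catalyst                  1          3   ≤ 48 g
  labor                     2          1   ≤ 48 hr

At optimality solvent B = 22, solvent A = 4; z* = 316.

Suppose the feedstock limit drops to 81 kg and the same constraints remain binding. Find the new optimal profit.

306

Binding: feedstock and labor. Non-binding: reactor time (9 unused), catalyst (14 unused).
Since reactor time, catalyst are not tight, their duals are 0.
Dual feasibility on the basic columns requires 3·y_feedstock + 2·y_labor = 12, 5·y_feedstock + 1·y_labor = 13.
This yields shadow prices y_feedstock = 2, y_labor = 3.
Δz = y_feedstock·Δb = 2 × (-5) = -10, so new z* = 316 − 10 = 306.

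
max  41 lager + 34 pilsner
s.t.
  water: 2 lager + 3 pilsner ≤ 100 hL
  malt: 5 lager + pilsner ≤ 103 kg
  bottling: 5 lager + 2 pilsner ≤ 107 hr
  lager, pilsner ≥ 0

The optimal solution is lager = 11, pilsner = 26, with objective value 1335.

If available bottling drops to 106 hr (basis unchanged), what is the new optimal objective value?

1330

Check each constraint at x*: water 100/100 (tight); malt 81/103 (slack 22); bottling 107/107 (tight).
By complementary slackness, y = 0 for the non-binding constraint.
From A_Bᵀ y = c: 2·y_water + 5·y_bottling = 41; 3·y_water + 2·y_bottling = 34.
Solving: y_water = 8, y_bottling = 5.
Δz = y_bottling·Δb = 5 × (-1) = -5, so new z* = 1335 − 5 = 1330.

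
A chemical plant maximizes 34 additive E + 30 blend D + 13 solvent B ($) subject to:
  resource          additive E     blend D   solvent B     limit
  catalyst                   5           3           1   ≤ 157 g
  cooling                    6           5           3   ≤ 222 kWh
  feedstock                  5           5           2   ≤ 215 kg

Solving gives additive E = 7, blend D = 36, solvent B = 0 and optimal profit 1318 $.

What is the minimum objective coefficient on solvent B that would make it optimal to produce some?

Check each constraint at x*: catalyst 143/157 (slack 14); cooling 222/222 (tight); feedstock 215/215 (tight).
Since catalyst is not tight, its dual is 0.
The binding rows give the dual system: 6·y_cooling + 5·y_feedstock = 34 and 5·y_cooling + 5·y_feedstock = 30.
Solving: y_cooling = 4, y_feedstock = 2.
solvent B enters the basis when its profit ≥ yᵀa₃ = 4·3 + 2·2 = 16.

16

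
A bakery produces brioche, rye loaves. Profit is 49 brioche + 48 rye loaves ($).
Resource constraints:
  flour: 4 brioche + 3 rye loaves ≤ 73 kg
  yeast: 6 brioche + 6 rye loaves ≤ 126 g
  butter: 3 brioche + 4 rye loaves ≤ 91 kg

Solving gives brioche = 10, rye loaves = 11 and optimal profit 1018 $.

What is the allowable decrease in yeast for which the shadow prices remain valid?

Binding constraints: flour, yeast. The basis is B = [[4,3],[6,6]] with det 6.
Per unit decrease in yeast, x* moves by d = (0.5, -0.6667).
The basis stays optimal until rye loaves reaches 0; allowable decrease = 16.5 g.

16.5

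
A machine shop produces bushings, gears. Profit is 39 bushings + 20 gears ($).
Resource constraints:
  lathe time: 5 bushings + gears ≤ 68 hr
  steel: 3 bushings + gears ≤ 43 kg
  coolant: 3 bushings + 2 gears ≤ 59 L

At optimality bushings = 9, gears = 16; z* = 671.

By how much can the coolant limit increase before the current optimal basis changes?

27

Binding constraints: steel, coolant. The basis is B = [[3,1],[3,2]] with det 3.
Per unit increase in coolant, x* moves by d = (-0.3333, 1).
The basis stays optimal until bushings reaches 0; allowable increase = 27 L.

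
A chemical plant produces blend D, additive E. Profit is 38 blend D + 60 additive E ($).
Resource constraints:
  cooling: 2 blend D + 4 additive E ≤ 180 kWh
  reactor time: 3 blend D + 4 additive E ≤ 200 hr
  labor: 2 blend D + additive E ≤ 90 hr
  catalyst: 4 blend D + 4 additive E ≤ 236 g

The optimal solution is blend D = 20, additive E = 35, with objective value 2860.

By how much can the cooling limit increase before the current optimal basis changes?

20

Binding constraints: cooling, reactor time. The basis is B = [[2,4],[3,4]] with det -4.
Per unit increase in cooling, x* moves by d = (-1, 0.75).
The basis stays optimal until blend D reaches 0; allowable increase = 20 kWh.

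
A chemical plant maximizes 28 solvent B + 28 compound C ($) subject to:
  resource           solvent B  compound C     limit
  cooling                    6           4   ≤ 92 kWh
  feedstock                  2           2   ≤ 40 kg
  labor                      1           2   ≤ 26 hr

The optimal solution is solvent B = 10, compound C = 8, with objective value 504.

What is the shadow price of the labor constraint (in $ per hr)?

7

At the optimum: cooling uses 92 of 92 (binding); feedstock uses 36 of 40 (slack = 4); labor uses 26 of 26 (binding).
Slack constraints have shadow price 0 (complementary slackness).
From A_Bᵀ y = c: 6·y_cooling + 1·y_labor = 28; 4·y_cooling + 2·y_labor = 28.
→ y_cooling = 3.5 and y_labor = 7.
Shadow price of labor = 7.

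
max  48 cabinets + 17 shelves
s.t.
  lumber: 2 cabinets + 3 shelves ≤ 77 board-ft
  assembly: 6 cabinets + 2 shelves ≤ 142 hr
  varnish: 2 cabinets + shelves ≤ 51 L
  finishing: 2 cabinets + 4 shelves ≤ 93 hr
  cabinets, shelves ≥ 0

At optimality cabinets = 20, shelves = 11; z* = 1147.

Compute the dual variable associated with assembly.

7

Binding: assembly and varnish. Non-binding: lumber (4 unused), finishing (9 unused).
Slack constraints have shadow price 0 (complementary slackness).
The binding rows give the dual system: 6·y_assembly + 2·y_varnish = 48 and 2·y_assembly + 1·y_varnish = 17.
Solving: y_assembly = 7, y_varnish = 3.
Shadow price of assembly = 7.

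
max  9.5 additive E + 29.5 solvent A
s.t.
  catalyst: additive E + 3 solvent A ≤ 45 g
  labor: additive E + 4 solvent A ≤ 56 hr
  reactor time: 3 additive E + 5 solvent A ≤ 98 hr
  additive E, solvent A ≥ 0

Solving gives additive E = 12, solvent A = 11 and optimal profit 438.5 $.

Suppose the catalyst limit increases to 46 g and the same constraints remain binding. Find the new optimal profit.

Check each constraint at x*: catalyst 45/45 (tight); labor 56/56 (tight); reactor time 91/98 (slack 7).
Slack constraints have shadow price 0 (complementary slackness).
The binding rows give the dual system: 1·y_catalyst + 1·y_labor = 9.5 and 3·y_catalyst + 4·y_labor = 29.5.
This yields shadow prices y_catalyst = 8.5, y_labor = 1.
Δz = y_catalyst·Δb = 8.5 × (1) = 8.5, so new z* = 438.5 + 8.5 = 447.

447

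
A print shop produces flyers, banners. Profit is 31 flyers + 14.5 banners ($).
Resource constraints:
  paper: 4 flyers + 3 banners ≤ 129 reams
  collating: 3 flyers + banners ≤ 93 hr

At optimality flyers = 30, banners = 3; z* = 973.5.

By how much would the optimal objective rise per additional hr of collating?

Check each constraint at x*: paper 129/129 (tight); collating 93/93 (tight).
From A_Bᵀ y = c: 4·y_paper + 3·y_collating = 31; 3·y_paper + 1·y_collating = 14.5.
→ y_paper = 2.5 and y_collating = 7.
Shadow price of collating = 7.

7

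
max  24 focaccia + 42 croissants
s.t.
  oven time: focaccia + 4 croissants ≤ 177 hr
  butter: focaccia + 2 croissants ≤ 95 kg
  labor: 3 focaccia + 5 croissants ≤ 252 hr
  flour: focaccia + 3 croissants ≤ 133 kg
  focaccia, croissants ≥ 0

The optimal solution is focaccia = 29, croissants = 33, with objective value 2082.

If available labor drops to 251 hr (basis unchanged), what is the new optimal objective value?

Binding: butter and labor. Non-binding: oven time (16 unused), flour (5 unused).
Slack constraints have shadow price 0 (complementary slackness).
From A_Bᵀ y = c: 1·y_butter + 3·y_labor = 24; 2·y_butter + 5·y_labor = 42.
Solving: y_butter = 6, y_labor = 6.
Δz = y_labor·Δb = 6 × (-1) = -6, so new z* = 2082 − 6 = 2076.

2076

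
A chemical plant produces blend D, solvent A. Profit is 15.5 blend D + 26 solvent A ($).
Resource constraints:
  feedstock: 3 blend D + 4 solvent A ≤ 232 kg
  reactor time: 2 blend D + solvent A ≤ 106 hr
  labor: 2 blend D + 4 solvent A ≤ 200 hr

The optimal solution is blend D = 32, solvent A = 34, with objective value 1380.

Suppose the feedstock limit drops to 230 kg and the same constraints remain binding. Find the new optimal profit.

At the optimum: feedstock uses 232 of 232 (binding); reactor time uses 98 of 106 (slack = 8); labor uses 200 of 200 (binding).
Slack constraints have shadow price 0 (complementary slackness).
From A_Bᵀ y = c: 3·y_feedstock + 2·y_labor = 15.5; 4·y_feedstock + 4·y_labor = 26.
Solving: y_feedstock = 2.5, y_labor = 4.
Δz = y_feedstock·Δb = 2.5 × (-2) = -5, so new z* = 1380 − 5 = 1375.

1375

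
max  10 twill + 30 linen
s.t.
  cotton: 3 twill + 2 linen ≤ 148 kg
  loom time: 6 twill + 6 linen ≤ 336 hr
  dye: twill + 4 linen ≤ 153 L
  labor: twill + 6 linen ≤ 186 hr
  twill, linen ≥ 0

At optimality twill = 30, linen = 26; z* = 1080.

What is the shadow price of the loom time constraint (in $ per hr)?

1

At the optimum: cotton uses 142 of 148 (slack = 6); loom time uses 336 of 336 (binding); dye uses 134 of 153 (slack = 19); labor uses 186 of 186 (binding).
By complementary slackness, y = 0 for the non-binding constraints.
Dual feasibility on the basic columns requires 6·y_loom time + 1·y_labor = 10, 6·y_loom time + 6·y_labor = 30.
This yields shadow prices y_loom time = 1, y_labor = 4.
Shadow price of loom time = 1.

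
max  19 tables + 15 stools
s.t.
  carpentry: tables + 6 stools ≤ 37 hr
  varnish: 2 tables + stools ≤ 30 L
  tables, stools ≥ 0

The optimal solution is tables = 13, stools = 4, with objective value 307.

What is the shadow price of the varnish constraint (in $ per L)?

9

At the optimum: carpentry uses 37 of 37 (binding); varnish uses 30 of 30 (binding).
The binding rows give the dual system: 1·y_carpentry + 2·y_varnish = 19 and 6·y_carpentry + 1·y_varnish = 15.
→ y_carpentry = 1 and y_varnish = 9.
Shadow price of varnish = 9.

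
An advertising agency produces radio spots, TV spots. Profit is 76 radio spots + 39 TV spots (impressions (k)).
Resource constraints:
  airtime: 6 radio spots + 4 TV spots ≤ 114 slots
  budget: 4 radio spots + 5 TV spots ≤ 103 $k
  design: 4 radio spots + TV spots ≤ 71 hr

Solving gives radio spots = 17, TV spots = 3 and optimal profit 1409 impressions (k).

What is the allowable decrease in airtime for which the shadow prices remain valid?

Binding constraints: airtime, design. The basis is B = [[6,4],[4,1]] with det -10.
Per unit decrease in airtime, x* moves by d = (0.1, -0.4).
The basis stays optimal until TV spots reaches 0; allowable decrease = 7.5 slots.

7.5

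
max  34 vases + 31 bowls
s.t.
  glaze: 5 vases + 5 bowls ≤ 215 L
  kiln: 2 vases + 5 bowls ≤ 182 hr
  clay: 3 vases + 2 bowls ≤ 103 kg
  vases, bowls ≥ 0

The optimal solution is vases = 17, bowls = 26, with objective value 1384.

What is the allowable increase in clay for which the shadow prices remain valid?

26

Binding constraints: glaze, clay. The basis is B = [[5,5],[3,2]] with det -5.
Per unit increase in clay, x* moves by d = (1, -1).
The basis stays optimal until bowls reaches 0; allowable increase = 26 kg.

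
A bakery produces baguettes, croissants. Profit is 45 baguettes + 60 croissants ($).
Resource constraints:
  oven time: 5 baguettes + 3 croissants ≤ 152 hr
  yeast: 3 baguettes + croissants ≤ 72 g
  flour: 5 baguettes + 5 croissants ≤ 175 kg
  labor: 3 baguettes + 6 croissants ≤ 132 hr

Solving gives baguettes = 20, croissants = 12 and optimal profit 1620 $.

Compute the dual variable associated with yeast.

6

Binding: yeast and labor. Non-binding: oven time (16 unused), flour (15 unused).
Since oven time, flour are not tight, their duals are 0.
From A_Bᵀ y = c: 3·y_yeast + 3·y_labor = 45; 1·y_yeast + 6·y_labor = 60.
Solving: y_yeast = 6, y_labor = 9.
Shadow price of yeast = 6.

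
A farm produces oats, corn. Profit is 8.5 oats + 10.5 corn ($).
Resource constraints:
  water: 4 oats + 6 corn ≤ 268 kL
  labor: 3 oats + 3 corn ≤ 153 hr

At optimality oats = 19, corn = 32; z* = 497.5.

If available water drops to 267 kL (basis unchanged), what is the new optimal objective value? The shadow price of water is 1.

Δb = -1, so new z* = 497.5 + (1)·(-1) = 497.5 − 1 = 496.5.

496.5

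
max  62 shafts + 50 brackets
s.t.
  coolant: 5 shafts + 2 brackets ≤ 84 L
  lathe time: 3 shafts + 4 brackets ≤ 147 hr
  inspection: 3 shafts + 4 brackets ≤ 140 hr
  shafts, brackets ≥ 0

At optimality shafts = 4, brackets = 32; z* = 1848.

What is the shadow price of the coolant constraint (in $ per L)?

At the optimum: coolant uses 84 of 84 (binding); lathe time uses 140 of 147 (slack = 7); inspection uses 140 of 140 (binding).
By complementary slackness, y = 0 for the non-binding constraint.
From A_Bᵀ y = c: 5·y_coolant + 3·y_inspection = 62; 2·y_coolant + 4·y_inspection = 50.
Solving: y_coolant = 7, y_inspection = 9.
Shadow price of coolant = 7.

7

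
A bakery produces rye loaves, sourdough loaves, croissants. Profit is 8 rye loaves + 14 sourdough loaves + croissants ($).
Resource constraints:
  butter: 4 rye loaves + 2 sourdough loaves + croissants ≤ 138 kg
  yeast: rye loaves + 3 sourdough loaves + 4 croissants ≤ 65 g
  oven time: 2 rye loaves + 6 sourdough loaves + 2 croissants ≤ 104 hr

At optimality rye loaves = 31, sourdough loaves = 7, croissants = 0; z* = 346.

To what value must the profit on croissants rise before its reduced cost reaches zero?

5

Check each constraint at x*: butter 138/138 (tight); yeast 52/65 (slack 13); oven time 104/104 (tight).
By complementary slackness, y = 0 for the non-binding constraint.
From A_Bᵀ y = c: 4·y_butter + 2·y_oven time = 8; 2·y_butter + 6·y_oven time = 14.
Solving: y_butter = 1, y_oven time = 2.
croissants enters the basis when its profit ≥ yᵀa₃ = 1·1 + 2·2 = 5.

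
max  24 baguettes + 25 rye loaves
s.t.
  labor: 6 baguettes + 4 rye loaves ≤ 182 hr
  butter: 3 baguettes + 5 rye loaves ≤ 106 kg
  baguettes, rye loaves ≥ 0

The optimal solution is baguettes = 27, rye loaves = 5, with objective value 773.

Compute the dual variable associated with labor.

Both labor and butter are binding at x*.
Dual feasibility on the basic columns requires 6·y_labor + 3·y_butter = 24, 4·y_labor + 5·y_butter = 25.
→ y_labor = 2.5 and y_butter = 3.
Shadow price of labor = 2.5.

2.5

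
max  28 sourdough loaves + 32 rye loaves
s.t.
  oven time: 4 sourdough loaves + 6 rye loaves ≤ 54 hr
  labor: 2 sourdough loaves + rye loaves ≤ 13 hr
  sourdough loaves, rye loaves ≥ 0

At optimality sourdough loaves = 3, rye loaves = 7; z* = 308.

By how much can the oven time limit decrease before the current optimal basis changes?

28

Binding constraints: oven time, labor. The basis is B = [[4,6],[2,1]] with det -8.
Per unit decrease in oven time, x* moves by d = (0.125, -0.25).
The basis stays optimal until rye loaves reaches 0; allowable decrease = 28 hr.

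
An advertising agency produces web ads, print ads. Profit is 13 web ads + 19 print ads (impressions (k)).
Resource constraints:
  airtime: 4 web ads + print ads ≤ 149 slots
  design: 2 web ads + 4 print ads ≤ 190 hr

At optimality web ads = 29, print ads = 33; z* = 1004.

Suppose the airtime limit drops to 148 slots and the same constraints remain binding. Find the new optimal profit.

Check each constraint at x*: airtime 149/149 (tight); design 190/190 (tight).
Dual feasibility on the basic columns requires 4·y_airtime + 2·y_design = 13, 1·y_airtime + 4·y_design = 19.
This yields shadow prices y_airtime = 1, y_design = 4.5.
Δz = y_airtime·Δb = 1 × (-1) = -1, so new z* = 1004 − 1 = 1003.

1003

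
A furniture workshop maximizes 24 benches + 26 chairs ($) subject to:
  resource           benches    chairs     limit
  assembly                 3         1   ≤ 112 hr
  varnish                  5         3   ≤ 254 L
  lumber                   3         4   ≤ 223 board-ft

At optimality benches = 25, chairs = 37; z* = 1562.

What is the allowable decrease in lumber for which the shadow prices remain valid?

Binding constraints: assembly, lumber. The basis is B = [[3,1],[3,4]] with det 9.
Per unit decrease in lumber, x* moves by d = (0.1111, -0.3333).
The basis stays optimal until chairs reaches 0; allowable decrease = 111 board-ft.

111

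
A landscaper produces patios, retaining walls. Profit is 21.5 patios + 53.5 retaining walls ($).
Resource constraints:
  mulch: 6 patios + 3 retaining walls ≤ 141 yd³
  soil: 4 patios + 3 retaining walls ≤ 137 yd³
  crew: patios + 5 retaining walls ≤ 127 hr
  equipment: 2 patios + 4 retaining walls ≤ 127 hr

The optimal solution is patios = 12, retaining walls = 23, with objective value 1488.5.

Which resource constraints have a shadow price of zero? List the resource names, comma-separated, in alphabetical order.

mulch: 141/141 (binding)
soil: 117/137 (slack 20)
crew: 127/127 (binding)
equipment: 116/127 (slack 11)
By complementary slackness, a constraint with positive slack has shadow price 0 → equipment, soil.

equipment, soil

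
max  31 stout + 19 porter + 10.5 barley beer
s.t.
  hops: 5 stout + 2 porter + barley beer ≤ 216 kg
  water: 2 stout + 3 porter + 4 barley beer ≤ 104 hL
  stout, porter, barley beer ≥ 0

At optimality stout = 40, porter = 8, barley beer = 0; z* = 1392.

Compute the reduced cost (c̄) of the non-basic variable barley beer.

-6.5

Check each constraint at x*: hops 216/216 (tight); water 104/104 (tight).
Dual feasibility on the basic columns requires 5·y_hops + 2·y_water = 31, 2·y_hops + 3·y_water = 19.
This yields shadow prices y_hops = 5, y_water = 3.
Reduced cost of barley beer: c₃ − yᵀa₃ = 10.5 − (5·1 + 3·4) = 10.5 − 17 = -6.5.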